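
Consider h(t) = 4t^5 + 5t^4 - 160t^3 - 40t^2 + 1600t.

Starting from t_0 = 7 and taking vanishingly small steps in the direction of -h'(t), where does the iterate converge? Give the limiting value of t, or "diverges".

4

h'(t) = 20(t - 4)(t - 2)(t + 2)(t + 5), so h'(7) = 32400.
Gradient descent moves in the -h' direction, i.e. t is decreasing.
The nearest critical point in that direction is t = 4, where h'' = 2160 > 0 (a local minimum). The iterate converges there.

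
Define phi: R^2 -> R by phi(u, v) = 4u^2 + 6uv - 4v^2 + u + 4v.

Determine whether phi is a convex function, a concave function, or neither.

phi is quadratic, so its Hessian is the constant matrix H = [[8, 6], [6, -8]].
det(H) = -100, tr(H) = 0.
det(H) < 0, so H is indefinite: neither convex nor concave.

neither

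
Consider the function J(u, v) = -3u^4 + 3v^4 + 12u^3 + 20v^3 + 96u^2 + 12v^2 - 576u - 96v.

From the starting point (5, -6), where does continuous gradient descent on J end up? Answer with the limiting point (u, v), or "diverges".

diverges

J is separable, so gradient descent decouples: u follows -∂J/∂u, v follows -∂J/∂v.
∂J/∂u = -12(u - 4)(u - 3)(u + 4); at u=5 this is -216, so u increases.
∂J/∂v = 12(v - 1)(v + 2)(v + 4); at v=-6 this is -672, so v increases.
The u-coordinate has no critical point in that direction and runs off to infinity.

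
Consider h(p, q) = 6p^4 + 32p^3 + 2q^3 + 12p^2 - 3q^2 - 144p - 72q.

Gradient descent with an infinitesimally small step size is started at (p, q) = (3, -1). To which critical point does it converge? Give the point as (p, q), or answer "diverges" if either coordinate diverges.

(1, 4)

h is separable, so gradient descent decouples: p follows -∂h/∂p, q follows -∂h/∂q.
∂h/∂p = 24(p - 1)(p + 2)(p + 3); at p=3 this is 1440, so p decreases.
∂h/∂q = 6(q - 4)(q + 3); at q=-1 this is -60, so q increases.
p converges to its nearest critical value 1 (a local min of the p-part); q converges to 4. The iterate converges to (1, 4).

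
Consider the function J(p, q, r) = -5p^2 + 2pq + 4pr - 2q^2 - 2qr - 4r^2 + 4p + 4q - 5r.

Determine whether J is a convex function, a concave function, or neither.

concave

J is quadratic, so its Hessian is the constant matrix H = [[-10, 2, 4], [2, -4, -2], [4, -2, -8]].
Leading principal minors: -10, 36, -216.
Signs alternate −, +, − ⇒ H ≺ 0 ⇒ concave.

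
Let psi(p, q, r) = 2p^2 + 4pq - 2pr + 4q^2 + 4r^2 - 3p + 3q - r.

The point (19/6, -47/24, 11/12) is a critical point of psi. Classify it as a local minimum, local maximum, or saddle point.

local minimum

The Hessian is constant: H = [[4, 4, -2], [4, 8, 0], [-2, 0, 8]].
Leading principal minors: Δ₁ = 4, Δ₂ = 16, Δ₃ = 96.
All leading minors are positive, so H is positive definite: a local minimum.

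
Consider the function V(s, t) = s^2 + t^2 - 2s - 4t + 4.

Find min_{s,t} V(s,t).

V(s,t) separates as P(s) + Q(t) + 4, so its minimum is min P + min Q + 4.
P'(s) = 2s - 2 vanishes at s ∈ {1}; Q'(t) = 2(t - 2) vanishes at t ∈ {2}.
Local minima of P (where P''>0): P(1)=-1. Local minima of Q: Q(2)=-4.
So the global minimum of V is P(1) + Q(2) + 4 = -1 − 4 + 4 = -1, attained at (1, 2).

-1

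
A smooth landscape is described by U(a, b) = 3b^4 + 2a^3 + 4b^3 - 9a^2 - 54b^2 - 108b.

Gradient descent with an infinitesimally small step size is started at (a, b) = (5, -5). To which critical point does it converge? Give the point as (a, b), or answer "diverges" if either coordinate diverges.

U is separable, so gradient descent decouples: a follows -∂U/∂a, b follows -∂U/∂b.
∂U/∂a = 6a(a - 3); at a=5 this is 60, so a decreases.
∂U/∂b = 12(b - 3)(b + 1)(b + 3); at b=-5 this is -768, so b increases.
a converges to its nearest critical value 3 (a local min of the a-part); b converges to -3. The iterate converges to (3, -3).

(3, -3)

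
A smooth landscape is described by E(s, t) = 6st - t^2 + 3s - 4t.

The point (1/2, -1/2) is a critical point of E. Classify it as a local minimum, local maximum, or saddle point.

saddle point

The Hessian of E is constant: H = [[0, 6], [6, -2]].
det(H) = 0·(-2) − 6² = -36.
Since det(H) < 0, H is indefinite and the critical point is a saddle point.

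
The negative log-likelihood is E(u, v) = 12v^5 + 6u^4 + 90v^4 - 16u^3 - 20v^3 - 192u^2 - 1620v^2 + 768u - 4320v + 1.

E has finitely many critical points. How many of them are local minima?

E separates as a function of u plus a function of v, so ∇E=0 decouples.
∂E/∂u = 24(u - 4)(u - 2)(u + 4) = 0 at u ∈ {-4, 2, 4}; ∂E/∂v = 60(v - 3)(v + 2)(v + 3)(v + 4) = 0 at v ∈ {-4, -3, -2, 3}.
The Hessian is diagonal: diag(E_uu, E_vv). Second derivatives: E_uu(-4)=1152, E_uu(2)=-288, E_uu(4)=384; E_vv(-4)=-840, E_vv(-3)=360, E_vv(-2)=-600, E_vv(3)=12600.
Local minima occur where both diagonal entries positive: (-4, -3), (-4, 3), (4, -3), (4, 3). Count: 4.

4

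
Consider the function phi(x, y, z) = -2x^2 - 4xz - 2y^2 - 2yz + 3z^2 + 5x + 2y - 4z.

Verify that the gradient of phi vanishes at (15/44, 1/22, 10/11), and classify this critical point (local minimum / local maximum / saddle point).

saddle point

∇phi = (-4x - 4z + 5, -4y - 2z + 2, -4x - 2y + 6z - 4); substituting (15/44, 1/22, 10/11) gives ∇phi = (0, 0, 0), so (15/44, 1/22, 10/11) is indeed a critical point.
The Hessian is constant: H = [[-4, 0, -4], [0, -4, -2], [-4, -2, 6]].
Leading principal minors: Δ₁ = -4, Δ₂ = 16, Δ₃ = 176.
The minors fit neither the all-positive nor the alternating-sign pattern, so H is indefinite: a saddle point.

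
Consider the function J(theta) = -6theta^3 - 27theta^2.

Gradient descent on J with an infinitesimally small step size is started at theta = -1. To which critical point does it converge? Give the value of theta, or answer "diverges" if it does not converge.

J'(theta) = -18theta(theta + 3), so J'(-1) = 36.
Gradient descent moves in the -J' direction, i.e. theta is decreasing.
The nearest critical point in that direction is theta = -3, where J'' = 54 > 0 (a local minimum). The iterate converges there.

-3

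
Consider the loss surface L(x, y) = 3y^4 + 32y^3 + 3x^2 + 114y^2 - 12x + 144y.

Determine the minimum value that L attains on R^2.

-71

L(x,y) separates as P(x) + Q(y), so its minimum is min P + min Q.
P'(x) = 6x - 12 vanishes at x ∈ {2}; Q'(y) = 12(y + 1)(y + 3)(y + 4) vanishes at y ∈ {-4, -3, -1}.
Local minima of P (where P''>0): P(2)=-12. Local minima of Q: Q(-4)=-32, Q(-1)=-59.
So the global minimum of L is P(2) + Q(-1) = -12 − 59 = -71, attained at (2, -1).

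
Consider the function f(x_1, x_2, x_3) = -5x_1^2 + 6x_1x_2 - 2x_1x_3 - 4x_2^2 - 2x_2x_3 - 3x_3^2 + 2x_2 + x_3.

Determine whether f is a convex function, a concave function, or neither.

f is quadratic, so its Hessian is the constant matrix H = [[-10, 6, -2], [6, -8, -2], [-2, -2, -6]].
Leading principal minors: -10, 44, -144.
Signs alternate −, +, − ⇒ H ≺ 0 ⇒ concave.

concave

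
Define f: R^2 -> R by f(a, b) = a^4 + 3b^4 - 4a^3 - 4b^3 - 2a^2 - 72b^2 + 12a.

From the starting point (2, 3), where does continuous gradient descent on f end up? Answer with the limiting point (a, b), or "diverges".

(3, 4)

f is separable, so gradient descent decouples: a follows -∂f/∂a, b follows -∂f/∂b.
∂f/∂a = 4(a - 3)(a - 1)(a + 1); at a=2 this is -12, so a increases.
∂f/∂b = 12b(b - 4)(b + 3); at b=3 this is -216, so b increases.
a converges to its nearest critical value 3 (a local min of the a-part); b converges to 4. The iterate converges to (3, 4).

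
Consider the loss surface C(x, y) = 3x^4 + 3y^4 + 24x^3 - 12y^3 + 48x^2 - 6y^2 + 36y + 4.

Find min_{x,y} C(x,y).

C(x,y) separates as P(x) + Q(y) + 4, so its minimum is min P + min Q + 4.
P'(x) = 12x(x + 2)(x + 4) vanishes at x ∈ {-4, -2, 0}; Q'(y) = 12(y - 3)(y - 1)(y + 1) vanishes at y ∈ {-1, 1, 3}.
Local minima of P (where P''>0): P(-4)=0, P(0)=0. Local minima of Q: Q(-1)=-27, Q(3)=-27.
So the global minimum of C is P(-4) + Q(-1) + 4 = 0 − 27 + 4 = -23, attained at (-4, -1).

-23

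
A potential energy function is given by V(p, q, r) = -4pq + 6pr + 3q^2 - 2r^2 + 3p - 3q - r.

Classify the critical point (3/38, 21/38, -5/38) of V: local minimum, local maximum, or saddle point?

saddle point

The Hessian is constant: H = [[0, -4, 6], [-4, 6, 0], [6, 0, -4]].
Leading principal minors: Δ₁ = 0, Δ₂ = -16, Δ₃ = -152.
The minors fit neither the all-positive nor the alternating-sign pattern, so H is indefinite: a saddle point.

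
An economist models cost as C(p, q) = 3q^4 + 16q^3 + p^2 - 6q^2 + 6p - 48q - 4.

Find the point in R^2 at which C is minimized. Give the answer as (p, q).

(-3, -4)

C(p,q) separates as A(p) + B(q) − 4, so its minimum is min A + min B − 4.
A'(p) = 2p + 6 vanishes at p ∈ {-3}; B'(q) = 12(q - 1)(q + 1)(q + 4) vanishes at q ∈ {-4, -1, 1}.
Local minima of A (where A''>0): A(-3)=-9. Local minima of B: B(-4)=-160, B(1)=-35.
So the global minimum of C is A(-3) + B(-4) − 4 = -9 − 160 − 4 = -173, attained at (-3, -4).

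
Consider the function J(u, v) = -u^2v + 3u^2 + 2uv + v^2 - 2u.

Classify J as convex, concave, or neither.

neither

The term -u^2v is cubic, so the Hessian is not constant.
∂²J/∂u² = -2v + 6, which takes both signs as v varies (negative for sufficiently large v). A diagonal entry of the Hessian changing sign means the Hessian is neither positive- nor negative-semidefinite on all of R^2.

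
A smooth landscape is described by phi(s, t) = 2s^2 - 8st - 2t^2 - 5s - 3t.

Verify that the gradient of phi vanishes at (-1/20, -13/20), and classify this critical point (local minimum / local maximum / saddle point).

saddle point

∇phi = (4s - 8t - 5, -8s - 4t - 3); substituting (-1/20, -13/20) gives ∇phi = (0, 0), so (-1/20, -13/20) is indeed a critical point.
The Hessian of phi is constant: H = [[4, -8], [-8, -4]].
det(H) = 4·(-4) − (-8)² = -80.
Since det(H) < 0, H is indefinite and the critical point is a saddle point.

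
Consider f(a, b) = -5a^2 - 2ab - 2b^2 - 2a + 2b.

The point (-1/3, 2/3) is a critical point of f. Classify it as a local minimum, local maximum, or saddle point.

The Hessian of f is constant: H = [[-10, -2], [-2, -4]].
det(H) = (-10)·(-4) − (-2)² = 36.
det(H) > 0 and tr(H) = -14 < 0, so H is negative definite and the point is a local maximum.

local maximum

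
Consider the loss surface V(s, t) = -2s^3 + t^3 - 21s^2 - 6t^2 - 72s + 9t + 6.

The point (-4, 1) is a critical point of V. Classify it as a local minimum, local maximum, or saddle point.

The mixed partial ∂²V/∂s∂t is 0, so the Hessian at any point is diag(V_ss, V_tt) = diag(-6(2s + 7), 6(t - 2)).
At (-4, 1): H = diag(6, -6).
The eigenvalues have opposite signs, so H is indefinite: a saddle point.

saddle point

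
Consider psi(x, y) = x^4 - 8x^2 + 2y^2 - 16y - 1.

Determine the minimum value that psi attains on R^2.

-49

psi(x,y) separates as P(x) + Q(y) − 1, so its minimum is min P + min Q − 1.
P'(x) = 4x(x - 2)(x + 2) vanishes at x ∈ {-2, 0, 2}; Q'(y) = 4y - 16 vanishes at y ∈ {4}.
Local minima of P (where P''>0): P(-2)=-16, P(2)=-16. Local minima of Q: Q(4)=-32.
So the global minimum of psi is P(-2) + Q(4) − 1 = -16 − 32 − 1 = -49, attained at (-2, 4).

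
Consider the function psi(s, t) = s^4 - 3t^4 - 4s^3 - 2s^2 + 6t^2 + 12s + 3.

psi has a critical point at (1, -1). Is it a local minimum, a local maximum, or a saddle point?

local maximum

The mixed partial ∂²psi/∂s∂t is 0, so the Hessian at any point is diag(psi_ss, psi_tt) = diag(4(3s^2 - 6s - 1), 12(-3t^2 + 1)).
At (1, -1): H = diag(-16, -24).
Both eigenvalues are negative, so H is negative definite: a local maximum.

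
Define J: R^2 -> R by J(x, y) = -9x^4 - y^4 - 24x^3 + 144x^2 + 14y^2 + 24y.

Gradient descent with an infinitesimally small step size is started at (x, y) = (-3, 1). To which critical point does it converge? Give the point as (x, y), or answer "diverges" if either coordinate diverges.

(0, -1)

J is separable, so gradient descent decouples: x follows -∂J/∂x, y follows -∂J/∂y.
∂J/∂x = -36x(x - 2)(x + 4); at x=-3 this is -540, so x increases.
∂J/∂y = -4(y - 3)(y + 1)(y + 2); at y=1 this is 48, so y decreases.
x converges to its nearest critical value 0 (a local min of the x-part); y converges to -1. The iterate converges to (0, -1).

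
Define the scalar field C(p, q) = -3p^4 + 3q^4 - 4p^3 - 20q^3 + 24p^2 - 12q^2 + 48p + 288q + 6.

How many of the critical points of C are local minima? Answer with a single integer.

2

C separates as a function of p plus a function of q, so ∇C=0 decouples.
∂C/∂p = -12(p - 2)(p + 1)(p + 2) = 0 at p ∈ {-2, -1, 2}; ∂C/∂q = 12(q - 4)(q - 3)(q + 2) = 0 at q ∈ {-2, 3, 4}.
The Hessian is diagonal: diag(C_pp, C_qq). Second derivatives: C_pp(-2)=-48, C_pp(-1)=36, C_pp(2)=-144; C_qq(-2)=360, C_qq(3)=-60, C_qq(4)=72.
Local minima occur where both diagonal entries positive: (-1, -2), (-1, 4). Count: 2.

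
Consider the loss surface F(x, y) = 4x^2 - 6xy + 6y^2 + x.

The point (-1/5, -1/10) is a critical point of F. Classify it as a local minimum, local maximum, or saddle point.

The Hessian of F is constant: H = [[8, -6], [-6, 12]].
det(H) = 8·12 − (-6)² = 60.
det(H) > 0 and tr(H) = 20 > 0, so H is positive definite and the point is a local minimum.

local minimum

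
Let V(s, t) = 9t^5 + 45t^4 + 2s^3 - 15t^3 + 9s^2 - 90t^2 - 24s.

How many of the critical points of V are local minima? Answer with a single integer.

V separates as a function of s plus a function of t, so ∇V=0 decouples.
∂V/∂s = 6(s - 1)(s + 4) = 0 at s ∈ {-4, 1}; ∂V/∂t = 45t(t - 1)(t + 1)(t + 4) = 0 at t ∈ {-4, -1, 0, 1}.
The Hessian is diagonal: diag(V_ss, V_tt). Second derivatives: V_ss(-4)=-30, V_ss(1)=30; V_tt(-4)=-2700, V_tt(-1)=270, V_tt(0)=-180, V_tt(1)=450.
Local minima occur where both diagonal entries positive: (1, -1), (1, 1). Count: 2.

2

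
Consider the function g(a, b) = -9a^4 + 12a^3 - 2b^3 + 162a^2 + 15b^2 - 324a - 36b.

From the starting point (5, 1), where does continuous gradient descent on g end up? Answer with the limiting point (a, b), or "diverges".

diverges

g is separable, so gradient descent decouples: a follows -∂g/∂a, b follows -∂g/∂b.
∂g/∂a = -36(a - 3)(a - 1)(a + 3); at a=5 this is -2304, so a increases.
∂g/∂b = -6(b - 3)(b - 2); at b=1 this is -12, so b increases.
The a-coordinate has no critical point in that direction and runs off to infinity.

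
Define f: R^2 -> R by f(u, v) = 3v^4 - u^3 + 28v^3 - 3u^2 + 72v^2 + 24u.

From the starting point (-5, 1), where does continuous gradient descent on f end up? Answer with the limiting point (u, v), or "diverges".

f is separable, so gradient descent decouples: u follows -∂f/∂u, v follows -∂f/∂v.
∂f/∂u = -3(u - 2)(u + 4); at u=-5 this is -21, so u increases.
∂f/∂v = 12v(v + 3)(v + 4); at v=1 this is 240, so v decreases.
u converges to its nearest critical value -4 (a local min of the u-part); v converges to 0. The iterate converges to (-4, 0).

(-4, 0)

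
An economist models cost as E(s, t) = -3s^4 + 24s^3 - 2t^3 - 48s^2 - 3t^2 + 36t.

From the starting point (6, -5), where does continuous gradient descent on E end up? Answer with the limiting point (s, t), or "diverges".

E is separable, so gradient descent decouples: s follows -∂E/∂s, t follows -∂E/∂t.
∂E/∂s = -12s(s - 4)(s - 2); at s=6 this is -576, so s increases.
∂E/∂t = -6(t - 2)(t + 3); at t=-5 this is -84, so t increases.
The s-coordinate has no critical point in that direction and runs off to infinity.

diverges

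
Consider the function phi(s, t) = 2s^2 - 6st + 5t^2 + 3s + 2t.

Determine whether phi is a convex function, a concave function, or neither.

phi is quadratic, so its Hessian is the constant matrix H = [[4, -6], [-6, 10]].
det(H) = 4, tr(H) = 14.
det(H) > 0 and tr(H) > 0, so H is positive definite everywhere: convex.

convex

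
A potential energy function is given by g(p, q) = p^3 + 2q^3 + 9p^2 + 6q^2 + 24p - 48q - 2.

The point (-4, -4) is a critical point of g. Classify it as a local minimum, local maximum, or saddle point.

The mixed partial ∂²g/∂p∂q is 0, so the Hessian at any point is diag(g_pp, g_qq) = diag(6(p + 3), 12(q + 1)).
At (-4, -4): H = diag(-6, -36).
Both eigenvalues are negative, so H is negative definite: a local maximum.

local maximum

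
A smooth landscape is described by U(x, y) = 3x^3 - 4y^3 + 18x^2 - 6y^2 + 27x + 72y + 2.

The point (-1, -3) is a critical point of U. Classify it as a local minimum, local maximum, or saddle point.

local minimum

The mixed partial ∂²U/∂x∂y is 0, so the Hessian at any point is diag(U_xx, U_yy) = diag(18(x + 2), -12(2y + 1)).
At (-1, -3): H = diag(18, 60).
Both eigenvalues are positive, so H is positive definite: a local minimum.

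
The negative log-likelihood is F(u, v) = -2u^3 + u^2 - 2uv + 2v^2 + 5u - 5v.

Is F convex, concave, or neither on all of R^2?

The term -2u^3 is cubic, so the Hessian is not constant.
∂²F/∂u² = -12u + 2, which takes both signs as u varies (negative for sufficiently large u). A diagonal entry of the Hessian changing sign means the Hessian is neither positive- nor negative-semidefinite on all of R^2.

neither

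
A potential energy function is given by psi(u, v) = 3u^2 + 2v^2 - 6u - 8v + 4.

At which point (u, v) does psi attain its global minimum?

(1, 2)

psi(u,v) separates as P(u) + Q(v) + 4, so its minimum is min P + min Q + 4.
P'(u) = 6u - 6 vanishes at u ∈ {1}; Q'(v) = 4v - 8 vanishes at v ∈ {2}.
Local minima of P (where P''>0): P(1)=-3. Local minima of Q: Q(2)=-8.
So the global minimum of psi is P(1) + Q(2) + 4 = -3 − 8 + 4 = -7, attained at (1, 2).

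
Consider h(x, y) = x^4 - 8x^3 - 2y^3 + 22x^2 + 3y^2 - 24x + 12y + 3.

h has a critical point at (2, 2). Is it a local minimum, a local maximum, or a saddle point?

The mixed partial ∂²h/∂x∂y is 0, so the Hessian at any point is diag(h_xx, h_yy) = diag(4(3x^2 - 12x + 11), 6(-2y + 1)).
At (2, 2): H = diag(-4, -18).
Both eigenvalues are negative, so H is negative definite: a local maximum.

local maximum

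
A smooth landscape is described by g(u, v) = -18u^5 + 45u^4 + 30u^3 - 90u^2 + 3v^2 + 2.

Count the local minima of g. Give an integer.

2

g separates as a function of u plus a function of v, so ∇g=0 decouples.
∂g/∂u = -90u(u - 2)(u - 1)(u + 1) = 0 at u ∈ {-1, 0, 1, 2}; ∂g/∂v = 6v = 0 at v ∈ {0}.
The Hessian is diagonal: diag(g_uu, g_vv). Second derivatives: g_uu(-1)=540, g_uu(0)=-180, g_uu(1)=180, g_uu(2)=-540; g_vv(0)=6.
Local minima occur where both diagonal entries positive: (-1, 0), (1, 0). Count: 2.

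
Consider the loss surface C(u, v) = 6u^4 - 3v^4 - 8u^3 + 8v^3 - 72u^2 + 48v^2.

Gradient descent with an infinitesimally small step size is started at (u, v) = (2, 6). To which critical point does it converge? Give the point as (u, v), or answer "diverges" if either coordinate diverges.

C is separable, so gradient descent decouples: u follows -∂C/∂u, v follows -∂C/∂v.
∂C/∂u = 24u(u - 3)(u + 2); at u=2 this is -192, so u increases.
∂C/∂v = -12v(v - 4)(v + 2); at v=6 this is -1152, so v increases.
The v-coordinate has no critical point in that direction and runs off to infinity.

diverges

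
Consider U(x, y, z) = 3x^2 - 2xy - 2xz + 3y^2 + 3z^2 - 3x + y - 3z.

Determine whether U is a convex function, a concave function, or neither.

convex

U is quadratic, so its Hessian is the constant matrix H = [[6, -2, -2], [-2, 6, 0], [-2, 0, 6]].
Leading principal minors: 6, 32, 168.
All positive ⇒ H ≻ 0 ⇒ convex.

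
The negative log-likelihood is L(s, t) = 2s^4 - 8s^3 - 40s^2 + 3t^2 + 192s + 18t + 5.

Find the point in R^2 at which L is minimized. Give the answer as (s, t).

(-3, -3)

L(s,t) separates as P(s) + Q(t) + 5, so its minimum is min P + min Q + 5.
P'(s) = 8(s - 4)(s - 2)(s + 3) vanishes at s ∈ {-3, 2, 4}; Q'(t) = 6(t + 3) vanishes at t ∈ {-3}.
Local minima of P (where P''>0): P(-3)=-558, P(4)=128. Local minima of Q: Q(-3)=-27.
So the global minimum of L is P(-3) + Q(-3) + 5 = -558 − 27 + 5 = -580, attained at (-3, -3).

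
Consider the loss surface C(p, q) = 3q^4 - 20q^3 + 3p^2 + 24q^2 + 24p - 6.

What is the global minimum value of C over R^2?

-182

C(p,q) separates as A(p) + B(q) − 6, so its minimum is min A + min B − 6.
A'(p) = 6p + 24 vanishes at p ∈ {-4}; B'(q) = 12q(q - 4)(q - 1) vanishes at q ∈ {0, 1, 4}.
Local minima of A (where A''>0): A(-4)=-48. Local minima of B: B(0)=0, B(4)=-128.
So the global minimum of C is A(-4) + B(4) − 6 = -48 − 128 − 6 = -182, attained at (-4, 4).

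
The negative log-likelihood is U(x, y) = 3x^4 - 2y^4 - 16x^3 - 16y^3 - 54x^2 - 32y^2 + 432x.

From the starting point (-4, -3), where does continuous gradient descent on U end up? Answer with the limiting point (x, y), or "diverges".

U is separable, so gradient descent decouples: x follows -∂U/∂x, y follows -∂U/∂y.
∂U/∂x = 12(x - 4)(x - 3)(x + 3); at x=-4 this is -672, so x increases.
∂U/∂y = -8y(y + 2)(y + 4); at y=-3 this is -24, so y increases.
x converges to its nearest critical value -3 (a local min of the x-part); y converges to -2. The iterate converges to (-3, -2).

(-3, -2)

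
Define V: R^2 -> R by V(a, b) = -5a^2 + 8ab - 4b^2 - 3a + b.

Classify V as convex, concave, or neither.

concave

V is quadratic, so its Hessian is the constant matrix H = [[-10, 8], [8, -8]].
det(H) = 16, tr(H) = -18.
det(H) > 0 and tr(H) < 0, so H is negative definite everywhere: concave.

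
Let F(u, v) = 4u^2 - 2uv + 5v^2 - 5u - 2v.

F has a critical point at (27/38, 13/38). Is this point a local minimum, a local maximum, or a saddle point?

The Hessian of F is constant: H = [[8, -2], [-2, 10]].
det(H) = 8·10 − (-2)² = 76.
det(H) > 0 and tr(H) = 18 > 0, so H is positive definite and the point is a local minimum.

local minimum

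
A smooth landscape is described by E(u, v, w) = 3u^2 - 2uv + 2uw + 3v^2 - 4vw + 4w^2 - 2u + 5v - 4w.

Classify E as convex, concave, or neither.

E is quadratic, so its Hessian is the constant matrix H = [[6, -2, 2], [-2, 6, -4], [2, -4, 8]].
Leading principal minors: 6, 32, 168.
All positive ⇒ H ≻ 0 ⇒ convex.

convex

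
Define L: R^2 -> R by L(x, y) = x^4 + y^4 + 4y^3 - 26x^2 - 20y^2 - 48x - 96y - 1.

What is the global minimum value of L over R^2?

-632

L(x,y) separates as P(x) + Q(y) − 1, so its minimum is min P + min Q − 1.
P'(x) = 4(x - 4)(x + 1)(x + 3) vanishes at x ∈ {-3, -1, 4}; Q'(y) = 4(y - 3)(y + 2)(y + 4) vanishes at y ∈ {-4, -2, 3}.
Local minima of P (where P''>0): P(-3)=-9, P(4)=-352. Local minima of Q: Q(-4)=64, Q(3)=-279.
So the global minimum of L is P(4) + Q(3) − 1 = -352 − 279 − 1 = -632, attained at (4, 3).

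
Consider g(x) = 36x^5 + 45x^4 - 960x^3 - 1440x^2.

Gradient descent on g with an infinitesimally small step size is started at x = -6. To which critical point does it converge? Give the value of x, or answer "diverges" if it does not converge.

diverges

g'(x) = 180x(x - 4)(x + 1)(x + 4), so g'(-6) = 108000.
Gradient descent moves in the -g' direction, i.e. x is decreasing.
There is no critical point below x=-6, and g' keeps the same sign, so the iterate runs off to −∞.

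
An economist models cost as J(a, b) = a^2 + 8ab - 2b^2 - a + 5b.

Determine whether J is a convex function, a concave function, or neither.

neither

J is quadratic, so its Hessian is the constant matrix H = [[2, 8], [8, -4]].
det(H) = -72, tr(H) = -2.
det(H) < 0, so H is indefinite: neither convex nor concave.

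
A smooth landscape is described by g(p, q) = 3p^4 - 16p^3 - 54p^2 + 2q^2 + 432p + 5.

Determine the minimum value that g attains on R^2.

g(p,q) separates as A(p) + B(q) + 5, so its minimum is min A + min B + 5.
A'(p) = 12(p - 4)(p - 3)(p + 3) vanishes at p ∈ {-3, 3, 4}; B'(q) = 4q vanishes at q ∈ {0}.
Local minima of A (where A''>0): A(-3)=-1107, A(4)=608. Local minima of B: B(0)=0.
So the global minimum of g is A(-3) + B(0) + 5 = -1107 + 0 + 5 = -1102, attained at (-3, 0).

-1102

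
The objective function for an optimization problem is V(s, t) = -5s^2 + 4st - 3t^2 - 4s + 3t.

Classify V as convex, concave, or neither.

V is quadratic, so its Hessian is the constant matrix H = [[-10, 4], [4, -6]].
det(H) = 44, tr(H) = -16.
det(H) > 0 and tr(H) < 0, so H is negative definite everywhere: concave.

concave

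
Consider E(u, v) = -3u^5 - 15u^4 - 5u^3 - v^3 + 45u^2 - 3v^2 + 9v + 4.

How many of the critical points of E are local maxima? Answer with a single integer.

E separates as a function of u plus a function of v, so ∇E=0 decouples.
∂E/∂u = -15u(u - 1)(u + 2)(u + 3) = 0 at u ∈ {-3, -2, 0, 1}; ∂E/∂v = -3(v - 1)(v + 3) = 0 at v ∈ {-3, 1}.
The Hessian is diagonal: diag(E_uu, E_vv). Second derivatives: E_uu(-3)=180, E_uu(-2)=-90, E_uu(0)=90, E_uu(1)=-180; E_vv(-3)=12, E_vv(1)=-12.
Local maxima occur where both diagonal entries negative: (-2, 1), (1, 1). Count: 2.

2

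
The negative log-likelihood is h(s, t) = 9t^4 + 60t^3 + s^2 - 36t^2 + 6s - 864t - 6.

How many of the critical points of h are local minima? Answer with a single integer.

2

h separates as a function of s plus a function of t, so ∇h=0 decouples.
∂h/∂s = 2(s + 3) = 0 at s ∈ {-3}; ∂h/∂t = 36(t - 2)(t + 3)(t + 4) = 0 at t ∈ {-4, -3, 2}.
The Hessian is diagonal: diag(h_ss, h_tt). Second derivatives: h_ss(-3)=2; h_tt(-4)=216, h_tt(-3)=-180, h_tt(2)=1080.
Local minima occur where both diagonal entries positive: (-3, -4), (-3, 2). Count: 2.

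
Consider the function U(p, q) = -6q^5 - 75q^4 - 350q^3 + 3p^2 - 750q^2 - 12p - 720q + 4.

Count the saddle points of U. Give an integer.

U separates as a function of p plus a function of q, so ∇U=0 decouples.
∂U/∂p = 6(p - 2) = 0 at p ∈ {2}; ∂U/∂q = -30(q + 1)(q + 2)(q + 3)(q + 4) = 0 at q ∈ {-4, -3, -2, -1}.
The Hessian is diagonal: diag(U_pp, U_qq). Second derivatives: U_pp(2)=6; U_qq(-4)=180, U_qq(-3)=-60, U_qq(-2)=60, U_qq(-1)=-180.
Saddle points occur where the two diagonal entries have opposite signs: (2, -3), (2, -1). Count: 2.

2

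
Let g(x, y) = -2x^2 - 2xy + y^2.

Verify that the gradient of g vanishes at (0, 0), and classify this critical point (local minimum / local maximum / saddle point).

∇g = (-4x - 2y, -2x + 2y); substituting (0, 0) gives ∇g = (0, 0), so (0, 0) is indeed a critical point.
The Hessian of g is constant: H = [[-4, -2], [-2, 2]].
det(H) = (-4)·2 − (-2)² = -12.
Since det(H) < 0, H is indefinite and the critical point is a saddle point.

saddle point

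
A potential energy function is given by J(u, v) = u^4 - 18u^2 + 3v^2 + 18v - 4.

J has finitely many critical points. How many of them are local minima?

2

J separates as a function of u plus a function of v, so ∇J=0 decouples.
∂J/∂u = 4u(u - 3)(u + 3) = 0 at u ∈ {-3, 0, 3}; ∂J/∂v = 6(v + 3) = 0 at v ∈ {-3}.
The Hessian is diagonal: diag(J_uu, J_vv). Second derivatives: J_uu(-3)=72, J_uu(0)=-36, J_uu(3)=72; J_vv(-3)=6.
Local minima occur where both diagonal entries positive: (-3, -3), (3, -3). Count: 2.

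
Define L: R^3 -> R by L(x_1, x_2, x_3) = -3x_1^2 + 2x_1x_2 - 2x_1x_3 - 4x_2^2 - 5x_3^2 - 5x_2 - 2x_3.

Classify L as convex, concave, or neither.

concave

L is quadratic, so its Hessian is the constant matrix H = [[-6, 2, -2], [2, -8, 0], [-2, 0, -10]].
Leading principal minors: -6, 44, -408.
Signs alternate −, +, − ⇒ H ≺ 0 ⇒ concave.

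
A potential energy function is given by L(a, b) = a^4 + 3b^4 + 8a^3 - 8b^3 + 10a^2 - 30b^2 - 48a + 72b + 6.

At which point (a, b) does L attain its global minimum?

(1, -2)

L(a,b) separates as P(a) + Q(b) + 6, so its minimum is min P + min Q + 6.
P'(a) = 4(a - 1)(a + 3)(a + 4) vanishes at a ∈ {-4, -3, 1}; Q'(b) = 12(b - 3)(b - 1)(b + 2) vanishes at b ∈ {-2, 1, 3}.
Local minima of P (where P''>0): P(-4)=96, P(1)=-29. Local minima of Q: Q(-2)=-152, Q(3)=-27.
So the global minimum of L is P(1) + Q(-2) + 6 = -29 − 152 + 6 = -175, attained at (1, -2).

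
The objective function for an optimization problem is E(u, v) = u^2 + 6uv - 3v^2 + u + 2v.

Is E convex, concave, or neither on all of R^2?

E is quadratic, so its Hessian is the constant matrix H = [[2, 6], [6, -6]].
det(H) = -48, tr(H) = -4.
det(H) < 0, so H is indefinite: neither convex nor concave.

neither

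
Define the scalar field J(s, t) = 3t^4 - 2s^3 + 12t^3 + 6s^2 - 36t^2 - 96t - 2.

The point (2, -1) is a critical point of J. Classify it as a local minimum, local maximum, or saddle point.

The mixed partial ∂²J/∂s∂t is 0, so the Hessian at any point is diag(J_ss, J_tt) = diag(12(-s + 1), 36(t^2 + 2t - 2)).
At (2, -1): H = diag(-12, -108).
Both eigenvalues are negative, so H is negative definite: a local maximum.

local maximum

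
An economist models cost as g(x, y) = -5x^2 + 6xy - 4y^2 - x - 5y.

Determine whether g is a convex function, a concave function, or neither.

concave

g is quadratic, so its Hessian is the constant matrix H = [[-10, 6], [6, -8]].
det(H) = 44, tr(H) = -18.
det(H) > 0 and tr(H) < 0, so H is negative definite everywhere: concave.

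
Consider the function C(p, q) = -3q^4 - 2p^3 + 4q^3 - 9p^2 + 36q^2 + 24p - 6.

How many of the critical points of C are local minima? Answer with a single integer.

1

C separates as a function of p plus a function of q, so ∇C=0 decouples.
∂C/∂p = -6(p - 1)(p + 4) = 0 at p ∈ {-4, 1}; ∂C/∂q = -12q(q - 3)(q + 2) = 0 at q ∈ {-2, 0, 3}.
The Hessian is diagonal: diag(C_pp, C_qq). Second derivatives: C_pp(-4)=30, C_pp(1)=-30; C_qq(-2)=-120, C_qq(0)=72, C_qq(3)=-180.
Local minima occur where both diagonal entries positive: (-4, 0). Count: 1.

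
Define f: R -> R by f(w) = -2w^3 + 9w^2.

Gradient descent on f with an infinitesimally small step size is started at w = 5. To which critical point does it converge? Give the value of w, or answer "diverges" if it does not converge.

diverges

f'(w) = -6w(w - 3), so f'(5) = -60.
Gradient descent moves in the -f' direction, i.e. w is increasing.
There is no critical point above w=5, and f' keeps the same sign, so the iterate runs off to +∞.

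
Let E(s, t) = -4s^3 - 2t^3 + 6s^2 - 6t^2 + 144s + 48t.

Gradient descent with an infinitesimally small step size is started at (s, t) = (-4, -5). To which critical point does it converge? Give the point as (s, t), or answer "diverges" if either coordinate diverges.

E is separable, so gradient descent decouples: s follows -∂E/∂s, t follows -∂E/∂t.
∂E/∂s = -12(s - 4)(s + 3); at s=-4 this is -96, so s increases.
∂E/∂t = -6(t - 2)(t + 4); at t=-5 this is -42, so t increases.
s converges to its nearest critical value -3 (a local min of the s-part); t converges to -4. The iterate converges to (-3, -4).

(-3, -4)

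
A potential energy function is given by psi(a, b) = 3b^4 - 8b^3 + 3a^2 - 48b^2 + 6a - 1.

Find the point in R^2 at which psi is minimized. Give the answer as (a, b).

(-1, 4)

psi(a,b) separates as P(a) + Q(b) − 1, so its minimum is min P + min Q − 1.
P'(a) = 6a + 6 vanishes at a ∈ {-1}; Q'(b) = 12b(b - 4)(b + 2) vanishes at b ∈ {-2, 0, 4}.
Local minima of P (where P''>0): P(-1)=-3. Local minima of Q: Q(-2)=-80, Q(4)=-512.
So the global minimum of psi is P(-1) + Q(4) − 1 = -3 − 512 − 1 = -516, attained at (-1, 4).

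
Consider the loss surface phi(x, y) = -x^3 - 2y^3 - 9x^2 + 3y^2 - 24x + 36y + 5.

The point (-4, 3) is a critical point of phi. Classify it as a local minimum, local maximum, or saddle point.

saddle point

The mixed partial ∂²phi/∂x∂y is 0, so the Hessian at any point is diag(phi_xx, phi_yy) = diag(-6(x + 3), 6(-2y + 1)).
At (-4, 3): H = diag(6, -30).
The eigenvalues have opposite signs, so H is indefinite: a saddle point.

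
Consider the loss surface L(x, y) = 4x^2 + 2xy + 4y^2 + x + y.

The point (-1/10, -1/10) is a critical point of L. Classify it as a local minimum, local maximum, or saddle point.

local minimum

The Hessian of L is constant: H = [[8, 2], [2, 8]].
det(H) = 8·8 − 2² = 60.
det(H) > 0 and tr(H) = 16 > 0, so H is positive definite and the point is a local minimum.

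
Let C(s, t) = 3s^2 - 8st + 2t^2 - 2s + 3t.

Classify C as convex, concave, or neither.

C is quadratic, so its Hessian is the constant matrix H = [[6, -8], [-8, 4]].
det(H) = -40, tr(H) = 10.
det(H) < 0, so H is indefinite: neither convex nor concave.

neither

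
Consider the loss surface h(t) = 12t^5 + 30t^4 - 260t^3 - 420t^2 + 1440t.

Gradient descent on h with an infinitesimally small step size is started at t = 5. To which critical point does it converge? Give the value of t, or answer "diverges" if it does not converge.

3

h'(t) = 60(t - 3)(t - 1)(t + 2)(t + 4), so h'(5) = 30240.
Gradient descent moves in the -h' direction, i.e. t is decreasing.
The nearest critical point in that direction is t = 3, where h'' = 4200 > 0 (a local minimum). The iterate converges there.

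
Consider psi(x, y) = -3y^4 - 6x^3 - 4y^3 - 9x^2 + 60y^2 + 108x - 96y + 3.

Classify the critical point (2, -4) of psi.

local maximum

The mixed partial ∂²psi/∂x∂y is 0, so the Hessian at any point is diag(psi_xx, psi_yy) = diag(-18(2x + 1), 12(-3y^2 - 2y + 10)).
At (2, -4): H = diag(-90, -360).
Both eigenvalues are negative, so H is negative definite: a local maximum.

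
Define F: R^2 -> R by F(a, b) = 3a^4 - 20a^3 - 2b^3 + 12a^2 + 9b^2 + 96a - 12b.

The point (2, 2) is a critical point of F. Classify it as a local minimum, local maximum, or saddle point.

local maximum

The mixed partial ∂²F/∂a∂b is 0, so the Hessian at any point is diag(F_aa, F_bb) = diag(12(3a^2 - 10a + 2), 6(-2b + 3)).
At (2, 2): H = diag(-72, -6).
Both eigenvalues are negative, so H is negative definite: a local maximum.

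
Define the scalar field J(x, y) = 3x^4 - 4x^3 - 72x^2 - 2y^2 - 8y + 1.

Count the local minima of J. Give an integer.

0

J separates as a function of x plus a function of y, so ∇J=0 decouples.
∂J/∂x = 12x(x - 4)(x + 3) = 0 at x ∈ {-3, 0, 4}; ∂J/∂y = -4(y + 2) = 0 at y ∈ {-2}.
The Hessian is diagonal: diag(J_xx, J_yy). Second derivatives: J_xx(-3)=252, J_xx(0)=-144, J_xx(4)=336; J_yy(-2)=-4.
Local minima occur where both diagonal entries positive: none. Count: 0.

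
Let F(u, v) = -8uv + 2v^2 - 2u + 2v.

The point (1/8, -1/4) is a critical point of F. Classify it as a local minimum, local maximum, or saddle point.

The Hessian of F is constant: H = [[0, -8], [-8, 4]].
det(H) = 0·4 − (-8)² = -64.
Since det(H) < 0, H is indefinite and the critical point is a saddle point.

saddle point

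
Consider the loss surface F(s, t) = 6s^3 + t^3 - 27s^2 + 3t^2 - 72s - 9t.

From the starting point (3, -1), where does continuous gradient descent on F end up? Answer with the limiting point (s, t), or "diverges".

(4, 1)

F is separable, so gradient descent decouples: s follows -∂F/∂s, t follows -∂F/∂t.
∂F/∂s = 18(s - 4)(s + 1); at s=3 this is -72, so s increases.
∂F/∂t = 3(t - 1)(t + 3); at t=-1 this is -12, so t increases.
s converges to its nearest critical value 4 (a local min of the s-part); t converges to 1. The iterate converges to (4, 1).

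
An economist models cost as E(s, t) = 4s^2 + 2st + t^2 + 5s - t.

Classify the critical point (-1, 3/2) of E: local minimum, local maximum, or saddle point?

local minimum

The Hessian of E is constant: H = [[8, 2], [2, 2]].
det(H) = 8·2 − 2² = 12.
det(H) > 0 and tr(H) = 10 > 0, so H is positive definite and the point is a local minimum.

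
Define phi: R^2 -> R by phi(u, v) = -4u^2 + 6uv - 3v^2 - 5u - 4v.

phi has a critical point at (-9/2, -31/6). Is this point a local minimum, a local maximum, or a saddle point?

local maximum

The Hessian of phi is constant: H = [[-8, 6], [6, -6]].
det(H) = (-8)·(-6) − 6² = 12.
det(H) > 0 and tr(H) = -14 < 0, so H is negative definite and the point is a local maximum.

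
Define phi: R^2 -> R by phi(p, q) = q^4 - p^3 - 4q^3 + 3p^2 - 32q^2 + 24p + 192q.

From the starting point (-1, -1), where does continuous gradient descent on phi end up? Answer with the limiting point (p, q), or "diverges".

(-2, -4)

phi is separable, so gradient descent decouples: p follows -∂phi/∂p, q follows -∂phi/∂q.
∂phi/∂p = -3(p - 4)(p + 2); at p=-1 this is 15, so p decreases.
∂phi/∂q = 4(q - 4)(q - 3)(q + 4); at q=-1 this is 240, so q decreases.
p converges to its nearest critical value -2 (a local min of the p-part); q converges to -4. The iterate converges to (-2, -4).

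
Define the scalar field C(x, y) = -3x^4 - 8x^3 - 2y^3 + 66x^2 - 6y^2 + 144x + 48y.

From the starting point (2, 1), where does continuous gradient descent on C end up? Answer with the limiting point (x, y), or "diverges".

(-1, -4)

C is separable, so gradient descent decouples: x follows -∂C/∂x, y follows -∂C/∂y.
∂C/∂x = -12(x - 3)(x + 1)(x + 4); at x=2 this is 216, so x decreases.
∂C/∂y = -6(y - 2)(y + 4); at y=1 this is 30, so y decreases.
x converges to its nearest critical value -1 (a local min of the x-part); y converges to -4. The iterate converges to (-1, -4).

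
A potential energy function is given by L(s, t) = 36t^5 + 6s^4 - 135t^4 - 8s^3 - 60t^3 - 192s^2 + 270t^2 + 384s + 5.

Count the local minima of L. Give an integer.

L separates as a function of s plus a function of t, so ∇L=0 decouples.
∂L/∂s = 24(s - 4)(s - 1)(s + 4) = 0 at s ∈ {-4, 1, 4}; ∂L/∂t = 180t(t - 3)(t - 1)(t + 1) = 0 at t ∈ {-1, 0, 1, 3}.
The Hessian is diagonal: diag(L_ss, L_tt). Second derivatives: L_ss(-4)=960, L_ss(1)=-360, L_ss(4)=576; L_tt(-1)=-1440, L_tt(0)=540, L_tt(1)=-720, L_tt(3)=4320.
Local minima occur where both diagonal entries positive: (-4, 0), (-4, 3), (4, 0), (4, 3). Count: 4.

4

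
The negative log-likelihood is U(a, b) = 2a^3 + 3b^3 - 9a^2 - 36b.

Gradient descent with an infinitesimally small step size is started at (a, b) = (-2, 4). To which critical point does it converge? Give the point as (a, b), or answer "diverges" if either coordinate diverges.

U is separable, so gradient descent decouples: a follows -∂U/∂a, b follows -∂U/∂b.
∂U/∂a = 6a(a - 3); at a=-2 this is 60, so a decreases.
∂U/∂b = 9(b - 2)(b + 2); at b=4 this is 108, so b decreases.
The a-coordinate has no critical point in that direction and runs off to infinity.

diverges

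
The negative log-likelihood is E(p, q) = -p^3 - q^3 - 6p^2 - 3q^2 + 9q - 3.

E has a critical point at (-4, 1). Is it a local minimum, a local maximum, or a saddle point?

saddle point

The mixed partial ∂²E/∂p∂q is 0, so the Hessian at any point is diag(E_pp, E_qq) = diag(-6(p + 2), -6(q + 1)).
At (-4, 1): H = diag(12, -12).
The eigenvalues have opposite signs, so H is indefinite: a saddle point.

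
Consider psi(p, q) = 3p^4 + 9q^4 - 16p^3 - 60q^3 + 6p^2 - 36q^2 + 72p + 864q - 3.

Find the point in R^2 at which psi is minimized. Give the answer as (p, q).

psi(p,q) separates as A(p) + B(q) − 3, so its minimum is min A + min B − 3.
A'(p) = 12(p - 3)(p - 2)(p + 1) vanishes at p ∈ {-1, 2, 3}; B'(q) = 36(q - 4)(q - 3)(q + 2) vanishes at q ∈ {-2, 3, 4}.
Local minima of A (where A''>0): A(-1)=-47, A(3)=81. Local minima of B: B(-2)=-1248, B(4)=1344.
So the global minimum of psi is A(-1) + B(-2) − 3 = -47 − 1248 − 3 = -1298, attained at (-1, -2).

(-1, -2)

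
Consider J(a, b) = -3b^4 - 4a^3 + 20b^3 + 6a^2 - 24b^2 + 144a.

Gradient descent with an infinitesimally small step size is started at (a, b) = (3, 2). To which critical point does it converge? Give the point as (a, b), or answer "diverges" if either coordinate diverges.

J is separable, so gradient descent decouples: a follows -∂J/∂a, b follows -∂J/∂b.
∂J/∂a = -12(a - 4)(a + 3); at a=3 this is 72, so a decreases.
∂J/∂b = -12b(b - 4)(b - 1); at b=2 this is 48, so b decreases.
a converges to its nearest critical value -3 (a local min of the a-part); b converges to 1. The iterate converges to (-3, 1).

(-3, 1)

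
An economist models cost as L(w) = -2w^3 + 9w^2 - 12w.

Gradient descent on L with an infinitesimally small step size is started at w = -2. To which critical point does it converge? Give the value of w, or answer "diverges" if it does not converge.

1

L'(w) = -6(w - 2)(w - 1), so L'(-2) = -72.
Gradient descent moves in the -L' direction, i.e. w is increasing.
The nearest critical point in that direction is w = 1, where L'' = 6 > 0 (a local minimum). The iterate converges there.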